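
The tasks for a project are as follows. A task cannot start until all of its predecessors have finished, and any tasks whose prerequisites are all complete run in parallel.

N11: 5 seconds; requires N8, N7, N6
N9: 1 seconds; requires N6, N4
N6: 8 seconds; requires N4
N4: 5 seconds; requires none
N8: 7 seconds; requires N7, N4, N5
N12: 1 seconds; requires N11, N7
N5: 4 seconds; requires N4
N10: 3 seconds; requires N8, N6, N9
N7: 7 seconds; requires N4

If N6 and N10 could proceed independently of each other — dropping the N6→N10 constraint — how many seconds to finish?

Original critical path: N4→N7→N8→N11→N12 = 5+7+7+5+1 = 25 ⇒ 25 seconds.
Dropping N6→N10 doesn't change N10's earliest start (19); another predecessor still binds.
After: N4→N7→N8→N11→N12 = 5+7+7+5+1 = 25 → 25 seconds.

25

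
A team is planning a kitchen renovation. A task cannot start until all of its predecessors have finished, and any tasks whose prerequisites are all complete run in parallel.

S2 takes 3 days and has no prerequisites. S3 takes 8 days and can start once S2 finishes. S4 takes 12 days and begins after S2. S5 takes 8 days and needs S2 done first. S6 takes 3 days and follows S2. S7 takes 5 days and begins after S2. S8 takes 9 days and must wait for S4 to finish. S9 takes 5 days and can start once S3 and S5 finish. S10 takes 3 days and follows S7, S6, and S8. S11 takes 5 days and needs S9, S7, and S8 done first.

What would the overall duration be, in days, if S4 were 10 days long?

27

Actual critical path: S2→S4→S8→S11 = 3+12+9+5 = 29 ⇒ 29 days.
S4 lies on that path, so at 10 days the path becomes 27 days.
That remains the longest chain; total 27 days.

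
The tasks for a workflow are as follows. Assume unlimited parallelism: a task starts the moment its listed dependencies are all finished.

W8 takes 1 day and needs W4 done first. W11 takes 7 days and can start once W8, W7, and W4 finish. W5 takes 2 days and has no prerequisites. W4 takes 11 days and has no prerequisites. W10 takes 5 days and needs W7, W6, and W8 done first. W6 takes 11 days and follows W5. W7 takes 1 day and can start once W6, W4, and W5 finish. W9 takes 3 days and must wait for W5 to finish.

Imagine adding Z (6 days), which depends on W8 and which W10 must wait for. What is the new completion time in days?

23

Originally the job takes 21 days.
With Z inserted, W10 now waits for max(W7, W6, W8, Z).
New critical path: W4→W8→Z→W10 = 11+1+6+5 = 23 ⇒ 23 days.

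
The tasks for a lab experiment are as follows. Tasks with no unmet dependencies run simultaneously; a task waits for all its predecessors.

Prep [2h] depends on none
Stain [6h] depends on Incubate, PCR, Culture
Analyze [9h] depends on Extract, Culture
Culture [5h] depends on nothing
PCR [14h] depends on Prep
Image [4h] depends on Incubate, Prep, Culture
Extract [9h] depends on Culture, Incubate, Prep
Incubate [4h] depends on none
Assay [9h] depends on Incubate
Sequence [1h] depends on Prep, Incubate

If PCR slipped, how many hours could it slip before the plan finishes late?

1

The longest chain is Culture→Extract→Analyze = 5+9+9 = 23; overall finish 23 hours.
The longest chain containing PCR totals 22 hours.
So PCR can slip 17 − 16 = 1 hour.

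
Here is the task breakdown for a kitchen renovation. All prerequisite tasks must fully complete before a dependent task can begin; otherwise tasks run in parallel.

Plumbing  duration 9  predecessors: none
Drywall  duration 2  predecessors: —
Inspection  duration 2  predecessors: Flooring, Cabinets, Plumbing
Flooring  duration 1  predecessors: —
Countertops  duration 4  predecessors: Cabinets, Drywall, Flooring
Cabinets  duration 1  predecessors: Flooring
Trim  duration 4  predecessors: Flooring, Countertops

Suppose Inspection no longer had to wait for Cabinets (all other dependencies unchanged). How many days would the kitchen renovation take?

With the dependency in place, Plumbing→Inspection = 9+2 = 11 sets the finish at 11 days.
Dropping Cabinets→Inspection doesn't change Inspection's earliest start (9); another predecessor still binds.
New critical path: Plumbing→Inspection = 9+2 = 11 ⇒ 11 days.

11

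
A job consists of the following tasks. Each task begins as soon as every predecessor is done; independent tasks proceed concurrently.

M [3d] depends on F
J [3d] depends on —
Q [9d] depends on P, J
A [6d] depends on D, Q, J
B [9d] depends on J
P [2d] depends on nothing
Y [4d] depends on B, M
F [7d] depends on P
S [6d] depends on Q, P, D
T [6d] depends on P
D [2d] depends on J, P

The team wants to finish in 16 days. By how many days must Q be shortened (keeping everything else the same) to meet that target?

2

Current finish: 18 days; target: 16.
Q is on every critical path, so each day cut from Q cuts the finish by one (this holds down to a finish of 16).
Need 18 − 16 = 2 days off Q → Q becomes 7 days, finish becomes 16.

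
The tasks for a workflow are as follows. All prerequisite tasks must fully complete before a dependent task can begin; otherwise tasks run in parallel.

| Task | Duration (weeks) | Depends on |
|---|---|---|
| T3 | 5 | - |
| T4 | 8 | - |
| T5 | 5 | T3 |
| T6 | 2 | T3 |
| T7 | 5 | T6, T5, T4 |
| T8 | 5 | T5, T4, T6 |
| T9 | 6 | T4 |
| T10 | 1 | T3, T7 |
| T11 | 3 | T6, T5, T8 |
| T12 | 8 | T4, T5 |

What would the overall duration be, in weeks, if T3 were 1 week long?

16

Baseline: T3→T5→T8→T11 = 5+5+5+3 = 18 → 18 weeks.
T3 is on the critical path; changing it to 1 makes that path 14 weeks.
The binding chain switches to T4→T8→T11 = 8+5+3 = 16; finish 16 weeks.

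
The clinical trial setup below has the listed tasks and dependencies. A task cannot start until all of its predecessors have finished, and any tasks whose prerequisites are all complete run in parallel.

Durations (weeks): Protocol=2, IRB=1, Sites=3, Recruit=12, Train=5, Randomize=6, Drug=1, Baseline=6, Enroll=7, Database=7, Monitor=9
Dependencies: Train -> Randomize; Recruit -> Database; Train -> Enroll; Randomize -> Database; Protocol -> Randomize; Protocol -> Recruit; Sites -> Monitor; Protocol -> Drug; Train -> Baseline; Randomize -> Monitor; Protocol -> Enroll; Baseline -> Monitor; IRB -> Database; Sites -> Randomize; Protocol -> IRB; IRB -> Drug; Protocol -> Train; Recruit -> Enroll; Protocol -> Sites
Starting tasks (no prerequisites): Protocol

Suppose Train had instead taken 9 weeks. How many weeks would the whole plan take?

Baseline: Protocol→Train→Randomize→Monitor = 2+5+6+9 = 22 → 22 weeks.
Since Train is critical, the +4 change carries straight to that chain (now 26 weeks).
The critical path is still Protocol→Train→Randomize→Monitor; finish is now 26 weeks.

26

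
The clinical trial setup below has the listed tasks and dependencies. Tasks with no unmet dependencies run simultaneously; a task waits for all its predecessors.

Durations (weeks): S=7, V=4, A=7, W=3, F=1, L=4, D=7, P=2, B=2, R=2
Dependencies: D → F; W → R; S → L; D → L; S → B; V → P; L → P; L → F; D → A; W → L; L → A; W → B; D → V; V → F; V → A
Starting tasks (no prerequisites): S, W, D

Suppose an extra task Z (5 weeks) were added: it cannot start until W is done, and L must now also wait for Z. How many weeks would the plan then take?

Originally the plan takes 18 weeks.
With Z inserted, L now waits for max(S, W, D, Z).
New critical path: W→Z→L→A = 3+5+4+7 = 19 ⇒ 19 weeks.

19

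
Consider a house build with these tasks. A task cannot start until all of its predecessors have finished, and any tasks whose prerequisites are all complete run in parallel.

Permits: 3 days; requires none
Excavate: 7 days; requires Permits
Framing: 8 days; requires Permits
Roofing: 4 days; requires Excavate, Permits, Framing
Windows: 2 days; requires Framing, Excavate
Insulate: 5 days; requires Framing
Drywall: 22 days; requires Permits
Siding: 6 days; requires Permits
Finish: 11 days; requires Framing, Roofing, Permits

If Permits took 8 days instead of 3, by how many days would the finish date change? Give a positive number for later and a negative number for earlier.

Critical path before the change: Permits→Framing→Roofing→Finish = 3+8+4+11 = 26 giving 26 days.
Permits lies on that path, so at 8 days the path becomes 31 days.
The critical path is still Permits→Framing→Roofing→Finish; finish is now 31 days.
Change in finish: 31 − 26 = +5 days.

5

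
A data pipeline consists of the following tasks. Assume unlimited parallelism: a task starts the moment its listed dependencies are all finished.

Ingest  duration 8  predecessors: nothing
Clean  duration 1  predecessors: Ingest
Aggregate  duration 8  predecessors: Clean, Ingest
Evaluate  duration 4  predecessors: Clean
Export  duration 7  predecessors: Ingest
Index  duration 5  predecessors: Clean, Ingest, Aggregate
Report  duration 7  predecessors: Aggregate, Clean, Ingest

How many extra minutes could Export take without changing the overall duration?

9

The longest chain is Ingest→Clean→Aggregate→Report = 8+1+8+7 = 24; overall finish 24 minutes.
The longest chain containing Export totals 15 minutes.
So Export can slip 24 − 15 = 9 minutes.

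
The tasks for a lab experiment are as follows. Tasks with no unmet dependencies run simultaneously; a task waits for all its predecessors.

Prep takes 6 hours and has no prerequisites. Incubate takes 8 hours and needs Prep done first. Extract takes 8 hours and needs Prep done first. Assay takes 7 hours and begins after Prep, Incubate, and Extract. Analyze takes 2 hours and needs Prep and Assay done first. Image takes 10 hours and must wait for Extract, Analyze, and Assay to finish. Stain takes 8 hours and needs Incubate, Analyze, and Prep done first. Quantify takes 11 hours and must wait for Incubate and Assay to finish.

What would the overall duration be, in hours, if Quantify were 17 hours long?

38

As given, the longest chain is Prep→Incubate→Assay→Analyze→Image = 6+8+7+2+10 = 33, so the finish is 33 hours.
Quantify has 1 hour of float (longest path through it is 32).
New critical path: Prep→Incubate→Assay→Quantify = 6+8+7+17 = 38 ⇒ 38 hours.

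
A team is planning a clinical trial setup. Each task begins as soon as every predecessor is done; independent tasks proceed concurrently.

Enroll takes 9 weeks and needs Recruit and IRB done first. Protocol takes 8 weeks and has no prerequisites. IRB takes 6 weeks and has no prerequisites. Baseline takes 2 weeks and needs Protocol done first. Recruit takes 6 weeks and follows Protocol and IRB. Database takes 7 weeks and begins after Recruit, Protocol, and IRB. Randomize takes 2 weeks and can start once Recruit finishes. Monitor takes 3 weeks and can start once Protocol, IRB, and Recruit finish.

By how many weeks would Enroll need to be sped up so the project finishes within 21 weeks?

Current finish: 23 weeks; target: 21.
Enroll is on every critical path, so each week cut from Enroll cuts the finish by one (this holds down to a finish of 21).
Need 23 − 21 = 2 weeks off Enroll → Enroll becomes 7 weeks, finish becomes 21.

2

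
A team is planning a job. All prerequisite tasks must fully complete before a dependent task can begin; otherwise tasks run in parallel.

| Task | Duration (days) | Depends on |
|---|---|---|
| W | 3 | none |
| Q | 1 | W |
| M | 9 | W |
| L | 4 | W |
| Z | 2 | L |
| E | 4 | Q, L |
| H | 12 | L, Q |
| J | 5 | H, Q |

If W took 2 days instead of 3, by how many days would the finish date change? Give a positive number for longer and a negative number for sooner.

-1

Baseline: W→L→H→J = 3+4+12+5 = 24 → 24 days.
W lies on that path, so at 2 days the path becomes 23 days.
That remains the longest chain; total 23 days.
Change in finish: 23 − 24 = -1 days.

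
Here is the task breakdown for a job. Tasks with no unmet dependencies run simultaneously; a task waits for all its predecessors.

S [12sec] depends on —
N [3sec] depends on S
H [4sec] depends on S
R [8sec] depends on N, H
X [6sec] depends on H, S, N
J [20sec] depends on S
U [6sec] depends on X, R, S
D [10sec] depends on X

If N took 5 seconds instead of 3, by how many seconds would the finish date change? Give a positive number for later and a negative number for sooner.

1

Actual critical path: S→H→X→D = 12+4+6+10 = 32 ⇒ 32 seconds.
N has 1 second of float (longest path through it is 31).
The binding chain switches to S→N→X→D = 12+5+6+10 = 33; finish 33 seconds.
Change in finish: 33 − 32 = +1 seconds.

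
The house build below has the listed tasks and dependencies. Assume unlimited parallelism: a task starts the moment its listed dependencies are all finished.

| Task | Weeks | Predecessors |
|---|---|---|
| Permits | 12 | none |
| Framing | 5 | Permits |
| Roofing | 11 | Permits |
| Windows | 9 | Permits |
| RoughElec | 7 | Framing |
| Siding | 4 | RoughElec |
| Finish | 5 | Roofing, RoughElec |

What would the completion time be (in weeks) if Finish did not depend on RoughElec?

Before: longest chain Permits→Framing→RoughElec→Finish = 12+5+7+5 = 29, finish 29.
Without RoughElec→Finish, Finish's earliest start moves from 24 to 23.
The longest chain is now Permits→Framing→RoughElec→Siding = 12+5+7+4 = 28, so the job takes 28 weeks.

28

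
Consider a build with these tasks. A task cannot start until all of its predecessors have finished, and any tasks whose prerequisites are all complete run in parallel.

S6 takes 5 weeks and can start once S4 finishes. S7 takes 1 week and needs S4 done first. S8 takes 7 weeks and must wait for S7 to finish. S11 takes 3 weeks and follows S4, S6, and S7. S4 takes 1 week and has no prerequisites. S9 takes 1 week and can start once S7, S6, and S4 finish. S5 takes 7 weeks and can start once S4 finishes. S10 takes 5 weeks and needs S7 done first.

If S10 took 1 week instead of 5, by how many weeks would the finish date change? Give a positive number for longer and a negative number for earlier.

Baseline: S4→S6→S11 = 1+5+3 = 9 → 9 weeks.
The longest path through S10 is only 7 weeks, so S10 has float 2.
The critical path is still S4→S6→S11; finish is now 9 weeks.
Change in finish: 9 − 9 = +0 weeks.

0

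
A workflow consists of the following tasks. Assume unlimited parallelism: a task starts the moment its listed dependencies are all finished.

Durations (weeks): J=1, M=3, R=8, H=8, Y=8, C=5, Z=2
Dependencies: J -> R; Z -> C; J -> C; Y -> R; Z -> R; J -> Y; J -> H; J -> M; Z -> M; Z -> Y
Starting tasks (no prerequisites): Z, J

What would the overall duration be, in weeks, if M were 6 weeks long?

18

Critical path before the change: Z→Y→R = 2+8+8 = 18 giving 18 weeks.
M is off the critical path — its longest chain is 5 weeks, giving 13 of slack.
No other chain overtakes it, so the finish is 18 weeks.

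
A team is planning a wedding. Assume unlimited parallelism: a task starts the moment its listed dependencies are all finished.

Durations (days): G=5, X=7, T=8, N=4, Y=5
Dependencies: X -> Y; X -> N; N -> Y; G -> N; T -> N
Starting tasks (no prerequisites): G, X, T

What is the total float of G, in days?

Critical path: T→N→Y = 8+4+5 = 17, so the finish is 17 days.
Longest path through G: 14 days (earliest finish 5, latest finish 8).
So G can slip 8 − 5 = 3 days.

3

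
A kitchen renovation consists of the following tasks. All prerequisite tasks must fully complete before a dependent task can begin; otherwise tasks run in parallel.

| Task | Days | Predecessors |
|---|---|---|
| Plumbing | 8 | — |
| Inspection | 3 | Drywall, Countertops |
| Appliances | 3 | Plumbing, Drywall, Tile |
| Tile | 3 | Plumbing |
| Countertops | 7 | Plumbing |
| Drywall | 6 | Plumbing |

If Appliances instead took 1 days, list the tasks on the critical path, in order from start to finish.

Plumbing, Countertops, Inspection

Actual critical path: Plumbing→Countertops→Inspection = 8+7+3 = 18 ⇒ 18 days.
The longest path through Appliances is only 17 days, so Appliances has float 1.
The critical path is still Plumbing→Countertops→Inspection; finish is now 18 days.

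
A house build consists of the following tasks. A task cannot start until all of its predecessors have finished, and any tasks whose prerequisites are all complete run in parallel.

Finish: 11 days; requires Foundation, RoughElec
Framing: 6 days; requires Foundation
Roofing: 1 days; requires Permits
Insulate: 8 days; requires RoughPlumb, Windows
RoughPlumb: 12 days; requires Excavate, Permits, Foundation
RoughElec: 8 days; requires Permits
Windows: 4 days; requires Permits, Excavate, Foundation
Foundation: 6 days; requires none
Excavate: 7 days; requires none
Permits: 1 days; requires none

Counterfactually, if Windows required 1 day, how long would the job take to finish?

Critical path before the change: Excavate→RoughPlumb→Insulate = 7+12+8 = 27 giving 27 days.
The longest path through Windows is only 19 days, so Windows has float 8.
That remains the longest chain; total 27 days.

27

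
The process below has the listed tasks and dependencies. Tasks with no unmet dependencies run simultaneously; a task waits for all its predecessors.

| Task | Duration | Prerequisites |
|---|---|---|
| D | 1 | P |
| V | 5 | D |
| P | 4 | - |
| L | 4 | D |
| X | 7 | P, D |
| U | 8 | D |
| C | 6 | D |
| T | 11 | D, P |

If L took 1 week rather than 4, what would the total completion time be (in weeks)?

Critical path before the change: P→D→T = 4+1+11 = 16 giving 16 weeks.
The longest path through L is only 9 weeks, so L has float 7.
No other chain overtakes it, so the finish is 16 weeks.

16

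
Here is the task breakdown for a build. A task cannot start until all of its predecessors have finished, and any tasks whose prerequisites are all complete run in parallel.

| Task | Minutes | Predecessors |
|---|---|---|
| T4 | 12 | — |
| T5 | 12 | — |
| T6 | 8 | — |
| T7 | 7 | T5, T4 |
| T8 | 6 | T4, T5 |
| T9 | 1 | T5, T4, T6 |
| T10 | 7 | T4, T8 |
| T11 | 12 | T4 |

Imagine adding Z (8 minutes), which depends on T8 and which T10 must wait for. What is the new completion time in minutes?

Originally the job takes 25 minutes.
With Z inserted, T10 now waits for max(T4, T8, Z).
New critical path: T4→T8→Z→T10 = 12+6+8+7 = 33 ⇒ 33 minutes.

33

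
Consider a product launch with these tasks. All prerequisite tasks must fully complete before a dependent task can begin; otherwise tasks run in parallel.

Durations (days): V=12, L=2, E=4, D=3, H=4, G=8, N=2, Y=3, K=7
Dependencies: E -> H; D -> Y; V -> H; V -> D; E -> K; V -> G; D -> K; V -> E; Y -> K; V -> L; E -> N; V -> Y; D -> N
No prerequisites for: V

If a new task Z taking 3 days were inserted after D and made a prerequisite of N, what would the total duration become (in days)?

Originally the job takes 25 days.
With Z inserted, N now waits for max(D, E, Z).
New critical path: V→D→Y→K = 12+3+3+7 = 25 ⇒ 25 days.

25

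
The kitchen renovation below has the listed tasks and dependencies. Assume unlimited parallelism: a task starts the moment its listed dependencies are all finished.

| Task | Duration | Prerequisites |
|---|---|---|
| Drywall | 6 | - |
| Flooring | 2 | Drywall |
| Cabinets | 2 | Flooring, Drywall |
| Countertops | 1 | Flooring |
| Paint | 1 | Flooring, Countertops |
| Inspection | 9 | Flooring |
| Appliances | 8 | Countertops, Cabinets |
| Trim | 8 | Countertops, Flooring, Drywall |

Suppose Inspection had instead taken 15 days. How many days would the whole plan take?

23

As given, the longest chain is Drywall→Flooring→Cabinets→Appliances = 6+2+2+8 = 18, so the finish is 18 days.
Inspection has 1 day of float (longest path through it is 17).
New critical path: Drywall→Flooring→Inspection = 6+2+15 = 23 ⇒ 23 days.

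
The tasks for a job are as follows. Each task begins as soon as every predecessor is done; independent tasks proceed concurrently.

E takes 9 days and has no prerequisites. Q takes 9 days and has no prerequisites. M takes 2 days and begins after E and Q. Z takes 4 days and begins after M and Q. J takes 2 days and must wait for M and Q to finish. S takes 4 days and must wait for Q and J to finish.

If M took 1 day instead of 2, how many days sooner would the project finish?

1

The binding path is E→M→J→S = 9+2+2+4 = 17; finish at 17 days.
Since M is critical, the -1 change carries straight to that chain (now 16 days).
No other chain overtakes it, so the finish is 16 days.
Change in finish: 16 − 17 = -1 days.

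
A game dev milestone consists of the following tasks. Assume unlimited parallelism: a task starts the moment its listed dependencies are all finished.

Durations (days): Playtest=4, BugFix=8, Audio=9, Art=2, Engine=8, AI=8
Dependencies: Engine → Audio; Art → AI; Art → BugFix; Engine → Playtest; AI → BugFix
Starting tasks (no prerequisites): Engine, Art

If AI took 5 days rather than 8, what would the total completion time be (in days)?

Critical path before the change: Art→AI→BugFix = 2+8+8 = 18 giving 18 days.
Since AI is critical, the -3 change carries straight to that chain (now 15 days).
New critical path: Engine→Audio = 8+9 = 17 ⇒ 17 days.

17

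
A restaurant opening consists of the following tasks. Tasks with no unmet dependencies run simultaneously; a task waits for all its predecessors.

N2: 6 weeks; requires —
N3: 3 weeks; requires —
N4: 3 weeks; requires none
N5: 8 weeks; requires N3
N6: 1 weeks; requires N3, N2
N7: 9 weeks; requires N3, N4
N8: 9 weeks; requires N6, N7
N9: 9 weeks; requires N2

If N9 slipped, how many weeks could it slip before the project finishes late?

N3→N7→N8 = 3+9+9 = 21 sets the makespan at 21 weeks.
The longest chain containing N9 totals 15 weeks.
So N9 can slip 21 − 15 = 6 weeks.

6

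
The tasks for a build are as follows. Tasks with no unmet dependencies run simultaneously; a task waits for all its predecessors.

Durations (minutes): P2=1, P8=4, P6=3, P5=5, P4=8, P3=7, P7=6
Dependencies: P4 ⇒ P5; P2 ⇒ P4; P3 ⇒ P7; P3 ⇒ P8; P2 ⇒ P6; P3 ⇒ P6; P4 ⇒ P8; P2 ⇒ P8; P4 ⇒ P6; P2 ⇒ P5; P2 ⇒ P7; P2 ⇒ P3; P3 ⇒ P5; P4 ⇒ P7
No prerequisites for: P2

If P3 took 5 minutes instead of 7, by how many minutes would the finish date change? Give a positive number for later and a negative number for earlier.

0

Actual critical path: P2→P4→P7 = 1+8+6 = 15 ⇒ 15 minutes.
The longest path through P3 is only 14 minutes, so P3 has float 1.
That remains the longest chain; total 15 minutes.
Change in finish: 15 − 15 = +0 minutes.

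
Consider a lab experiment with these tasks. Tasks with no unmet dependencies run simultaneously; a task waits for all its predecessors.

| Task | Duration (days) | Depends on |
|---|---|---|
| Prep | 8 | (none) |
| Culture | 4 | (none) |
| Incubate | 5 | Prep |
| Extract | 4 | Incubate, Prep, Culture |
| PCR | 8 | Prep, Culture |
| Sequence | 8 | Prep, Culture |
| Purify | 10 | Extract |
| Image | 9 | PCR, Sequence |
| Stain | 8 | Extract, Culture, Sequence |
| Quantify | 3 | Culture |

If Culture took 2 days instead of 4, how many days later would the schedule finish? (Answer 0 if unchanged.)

0

Actual critical path: Prep→Incubate→Extract→Purify = 8+5+4+10 = 27 ⇒ 27 days.
Culture is off the critical path — its longest chain is 21 days, giving 6 of slack.
The critical path is still Prep→Incubate→Extract→Purify; finish is now 27 days.
Change in finish: 27 − 27 = +0 days.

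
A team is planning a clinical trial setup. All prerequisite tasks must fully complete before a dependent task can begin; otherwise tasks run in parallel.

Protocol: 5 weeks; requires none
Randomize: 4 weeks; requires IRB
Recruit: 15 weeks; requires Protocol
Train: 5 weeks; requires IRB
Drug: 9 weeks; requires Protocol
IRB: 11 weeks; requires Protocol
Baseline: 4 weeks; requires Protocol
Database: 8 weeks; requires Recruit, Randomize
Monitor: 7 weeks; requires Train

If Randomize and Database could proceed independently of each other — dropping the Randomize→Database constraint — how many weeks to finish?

28

With the dependency in place, Protocol→IRB→Train→Monitor = 5+11+5+7 = 28 sets the finish at 28 weeks.
Dropping Randomize→Database doesn't change Database's earliest start (20); another predecessor still binds.
After: Protocol→IRB→Train→Monitor = 5+11+5+7 = 28 → 28 weeks.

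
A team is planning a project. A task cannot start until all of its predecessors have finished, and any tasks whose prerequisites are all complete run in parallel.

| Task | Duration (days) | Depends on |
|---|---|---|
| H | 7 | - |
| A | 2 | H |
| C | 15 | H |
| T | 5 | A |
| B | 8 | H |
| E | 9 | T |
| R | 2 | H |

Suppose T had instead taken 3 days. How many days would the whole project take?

As given, the longest chain is H→A→T→E = 7+2+5+9 = 23, so the finish is 23 days.
T lies on that path, so at 3 days the path becomes 21 days.
New critical path: H→C = 7+15 = 22 ⇒ 22 days.

22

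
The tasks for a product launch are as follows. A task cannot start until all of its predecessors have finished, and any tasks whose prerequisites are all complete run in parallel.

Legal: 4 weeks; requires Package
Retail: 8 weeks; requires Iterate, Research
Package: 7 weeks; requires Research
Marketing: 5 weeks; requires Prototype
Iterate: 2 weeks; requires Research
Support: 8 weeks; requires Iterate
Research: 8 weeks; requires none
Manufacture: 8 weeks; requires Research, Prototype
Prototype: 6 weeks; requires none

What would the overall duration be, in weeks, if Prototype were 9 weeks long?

Critical path before the change: Research→Package→Legal = 8+7+4 = 19 giving 19 weeks.
Prototype is off the critical path — its longest chain is 14 weeks, giving 5 of slack.
That remains the longest chain; total 19 weeks.

19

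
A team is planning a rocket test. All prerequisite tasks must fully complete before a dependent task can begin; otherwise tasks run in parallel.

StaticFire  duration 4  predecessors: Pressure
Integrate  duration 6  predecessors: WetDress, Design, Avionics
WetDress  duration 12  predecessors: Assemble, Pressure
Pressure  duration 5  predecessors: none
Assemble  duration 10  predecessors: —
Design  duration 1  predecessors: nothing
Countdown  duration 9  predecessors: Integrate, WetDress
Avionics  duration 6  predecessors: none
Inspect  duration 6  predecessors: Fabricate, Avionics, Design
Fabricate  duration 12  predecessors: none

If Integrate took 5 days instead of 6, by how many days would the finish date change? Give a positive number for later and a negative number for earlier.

-1

Baseline: Assemble→WetDress→Integrate→Countdown = 10+12+6+9 = 37 → 37 days.
Since Integrate is critical, the -1 change carries straight to that chain (now 36 days).
That remains the longest chain; total 36 days.
Change in finish: 36 − 37 = -1 days.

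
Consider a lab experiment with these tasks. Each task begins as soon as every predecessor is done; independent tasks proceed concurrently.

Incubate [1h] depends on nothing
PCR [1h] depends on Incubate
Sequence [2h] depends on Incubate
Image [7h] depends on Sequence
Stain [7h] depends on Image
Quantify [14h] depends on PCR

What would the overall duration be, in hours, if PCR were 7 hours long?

22

Baseline: Incubate→Sequence→Image→Stain = 1+2+7+7 = 17 → 17 hours.
PCR has 1 hour of float (longest path through it is 16).
Now Incubate→PCR→Quantify = 1+7+14 = 22 is longest, so the finish becomes 22 hours.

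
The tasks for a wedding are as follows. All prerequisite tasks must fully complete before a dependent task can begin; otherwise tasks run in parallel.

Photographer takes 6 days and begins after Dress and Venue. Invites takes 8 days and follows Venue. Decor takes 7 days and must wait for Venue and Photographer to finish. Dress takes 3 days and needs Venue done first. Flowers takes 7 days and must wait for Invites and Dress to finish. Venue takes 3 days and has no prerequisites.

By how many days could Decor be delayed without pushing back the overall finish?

0

Critical path: Venue→Dress→Photographer→Decor = 3+3+6+7 = 19, so the finish is 19 days.
The longest chain containing Decor totals 19 days.
Slack of Decor = 12 − 12 = 0 days.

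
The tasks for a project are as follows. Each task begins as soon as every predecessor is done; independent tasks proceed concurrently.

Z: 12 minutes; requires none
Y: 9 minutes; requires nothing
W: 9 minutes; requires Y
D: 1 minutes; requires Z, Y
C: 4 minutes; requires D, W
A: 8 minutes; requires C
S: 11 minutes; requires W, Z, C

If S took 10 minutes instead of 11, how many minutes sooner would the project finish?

1

Actual critical path: Y→W→C→S = 9+9+4+11 = 33 ⇒ 33 minutes.
Since S is critical, the -1 change carries straight to that chain (now 32 minutes).
The critical path is still Y→W→C→S; finish is now 32 minutes.
Change in finish: 32 − 33 = -1 minutes.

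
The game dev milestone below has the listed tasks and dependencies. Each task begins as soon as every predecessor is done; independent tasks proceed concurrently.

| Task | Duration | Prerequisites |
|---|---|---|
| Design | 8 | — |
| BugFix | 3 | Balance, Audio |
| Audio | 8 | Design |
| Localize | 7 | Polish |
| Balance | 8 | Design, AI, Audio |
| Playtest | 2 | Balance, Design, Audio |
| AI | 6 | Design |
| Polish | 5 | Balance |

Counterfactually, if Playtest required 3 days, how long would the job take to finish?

Critical path before the change: Design→Audio→Balance→Polish→Localize = 8+8+8+5+7 = 36 giving 36 days.
The longest path through Playtest is only 26 days, so Playtest has float 10.
The critical path is still Design→Audio→Balance→Polish→Localize; finish is now 36 days.

36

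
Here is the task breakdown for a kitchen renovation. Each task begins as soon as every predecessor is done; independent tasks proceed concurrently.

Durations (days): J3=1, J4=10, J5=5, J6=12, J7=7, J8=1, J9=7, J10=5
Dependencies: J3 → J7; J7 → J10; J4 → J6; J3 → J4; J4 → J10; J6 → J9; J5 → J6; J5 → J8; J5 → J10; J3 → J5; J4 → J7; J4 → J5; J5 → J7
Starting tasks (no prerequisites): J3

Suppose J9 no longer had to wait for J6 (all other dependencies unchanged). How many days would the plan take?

28

Original critical path: J3→J4→J5→J6→J9 = 1+10+5+12+7 = 35 ⇒ 35 days.
Without J6→J9, J9's earliest start moves from 28 to 0.
The longest chain is now J3→J4→J5→J6 = 1+10+5+12 = 28, so the plan takes 28 days.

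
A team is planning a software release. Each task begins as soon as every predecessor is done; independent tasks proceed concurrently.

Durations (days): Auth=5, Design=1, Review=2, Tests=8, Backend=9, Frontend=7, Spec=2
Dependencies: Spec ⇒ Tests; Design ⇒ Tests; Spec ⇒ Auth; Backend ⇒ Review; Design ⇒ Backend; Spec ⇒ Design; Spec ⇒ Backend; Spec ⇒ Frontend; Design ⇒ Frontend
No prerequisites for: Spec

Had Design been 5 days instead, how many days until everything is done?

Baseline: Spec→Design→Backend→Review = 2+1+9+2 = 14 → 14 days.
Design lies on that path, so at 5 days the path becomes 18 days.
That remains the longest chain; total 18 days.

18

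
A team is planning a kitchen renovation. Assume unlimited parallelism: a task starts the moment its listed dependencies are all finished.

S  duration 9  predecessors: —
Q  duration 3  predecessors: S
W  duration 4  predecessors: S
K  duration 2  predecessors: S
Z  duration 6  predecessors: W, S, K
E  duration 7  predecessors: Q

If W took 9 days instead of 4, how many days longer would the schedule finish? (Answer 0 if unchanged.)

5

The binding path is S→W→Z = 9+4+6 = 19; finish at 19 days.
W is on the critical path; changing it to 9 makes that path 24 days.
That remains the longest chain; total 24 days.
Change in finish: 24 − 19 = +5 days.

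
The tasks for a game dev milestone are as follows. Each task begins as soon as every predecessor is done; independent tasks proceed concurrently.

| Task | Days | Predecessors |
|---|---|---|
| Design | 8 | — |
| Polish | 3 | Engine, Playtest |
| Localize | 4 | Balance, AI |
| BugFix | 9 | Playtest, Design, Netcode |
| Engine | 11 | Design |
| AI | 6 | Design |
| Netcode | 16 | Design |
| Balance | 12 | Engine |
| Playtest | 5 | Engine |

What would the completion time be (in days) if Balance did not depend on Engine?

With the dependency in place, Design→Engine→Balance→Localize = 8+11+12+4 = 35 sets the finish at 35 days.
Without Engine→Balance, Balance's earliest start moves from 19 to 0.
After: Design→Engine→Playtest→BugFix = 8+11+5+9 = 33 → 33 days.

33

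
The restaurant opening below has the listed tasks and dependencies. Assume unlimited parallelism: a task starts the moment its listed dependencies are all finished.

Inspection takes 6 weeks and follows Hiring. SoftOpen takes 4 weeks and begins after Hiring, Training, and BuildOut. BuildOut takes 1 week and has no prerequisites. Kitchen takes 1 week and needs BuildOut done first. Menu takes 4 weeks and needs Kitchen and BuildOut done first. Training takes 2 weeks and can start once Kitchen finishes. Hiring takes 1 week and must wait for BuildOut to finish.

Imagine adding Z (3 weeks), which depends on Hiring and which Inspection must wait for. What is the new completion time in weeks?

11

Originally the job takes 8 weeks.
With Z inserted, Inspection now waits for max(Hiring, Z).
New critical path: BuildOut→Hiring→Z→Inspection = 1+1+3+6 = 11 ⇒ 11 weeks.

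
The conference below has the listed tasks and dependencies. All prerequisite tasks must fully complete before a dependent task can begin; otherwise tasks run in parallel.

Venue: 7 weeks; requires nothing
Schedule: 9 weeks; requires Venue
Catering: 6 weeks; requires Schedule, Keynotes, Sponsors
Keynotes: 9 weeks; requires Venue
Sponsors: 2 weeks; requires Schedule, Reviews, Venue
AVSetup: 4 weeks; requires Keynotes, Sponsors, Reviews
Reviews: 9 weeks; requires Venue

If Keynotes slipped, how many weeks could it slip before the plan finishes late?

2

The longest chain is Venue→Reviews→Sponsors→Catering = 7+9+2+6 = 24; overall finish 24 weeks.
The longest chain containing Keynotes totals 22 weeks.
Float = 24 − 22 = 2.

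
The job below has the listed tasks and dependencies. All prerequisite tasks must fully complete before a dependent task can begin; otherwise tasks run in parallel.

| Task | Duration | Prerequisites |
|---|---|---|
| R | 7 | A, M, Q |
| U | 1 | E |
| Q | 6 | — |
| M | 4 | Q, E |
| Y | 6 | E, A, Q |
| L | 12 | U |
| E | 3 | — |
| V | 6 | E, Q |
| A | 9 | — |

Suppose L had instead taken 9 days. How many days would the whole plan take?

As given, the longest chain is Q→M→R = 6+4+7 = 17, so the finish is 17 days.
L is off the critical path — its longest chain is 16 days, giving 1 of slack.
The critical path is still Q→M→R; finish is now 17 days.

17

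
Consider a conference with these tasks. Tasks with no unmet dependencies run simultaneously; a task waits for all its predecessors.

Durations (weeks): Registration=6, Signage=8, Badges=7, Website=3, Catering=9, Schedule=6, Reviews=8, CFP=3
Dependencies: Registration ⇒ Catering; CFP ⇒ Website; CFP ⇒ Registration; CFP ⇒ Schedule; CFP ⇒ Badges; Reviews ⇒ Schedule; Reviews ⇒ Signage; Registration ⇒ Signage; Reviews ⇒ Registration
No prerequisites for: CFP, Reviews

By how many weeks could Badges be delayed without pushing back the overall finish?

13

Reviews→Registration→Catering = 8+6+9 = 23 sets the makespan at 23 weeks.
The longest chain containing Badges totals 10 weeks.
So Badges can slip 23 − 10 = 13 weeks.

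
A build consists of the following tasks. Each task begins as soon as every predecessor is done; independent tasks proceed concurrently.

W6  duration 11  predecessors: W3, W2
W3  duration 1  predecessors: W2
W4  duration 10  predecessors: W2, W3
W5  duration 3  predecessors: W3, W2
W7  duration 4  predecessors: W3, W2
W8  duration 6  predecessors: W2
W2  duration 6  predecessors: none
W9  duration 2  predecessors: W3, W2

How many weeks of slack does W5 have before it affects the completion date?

8

Critical path: W2→W3→W6 = 6+1+11 = 18, so the finish is 18 weeks.
The longest chain containing W5 totals 10 weeks.
So W5 can slip 18 − 10 = 8 weeks.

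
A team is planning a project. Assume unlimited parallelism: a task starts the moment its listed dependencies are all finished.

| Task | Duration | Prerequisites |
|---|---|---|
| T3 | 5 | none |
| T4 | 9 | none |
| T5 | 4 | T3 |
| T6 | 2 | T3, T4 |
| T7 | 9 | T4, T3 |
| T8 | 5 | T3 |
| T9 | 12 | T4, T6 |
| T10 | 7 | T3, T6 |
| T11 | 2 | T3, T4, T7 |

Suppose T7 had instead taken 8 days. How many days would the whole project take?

23

Baseline: T4→T6→T9 = 9+2+12 = 23 → 23 days.
T7 is off the critical path — its longest chain is 20 days, giving 3 of slack.
No other chain overtakes it, so the finish is 23 days.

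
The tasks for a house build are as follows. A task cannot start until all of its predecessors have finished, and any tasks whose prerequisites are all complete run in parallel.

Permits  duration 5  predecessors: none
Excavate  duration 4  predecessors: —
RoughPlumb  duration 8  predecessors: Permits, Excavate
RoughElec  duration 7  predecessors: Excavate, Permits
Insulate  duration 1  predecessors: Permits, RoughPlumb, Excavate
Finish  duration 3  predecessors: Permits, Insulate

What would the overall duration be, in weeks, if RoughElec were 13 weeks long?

18

Actual critical path: Permits→RoughPlumb→Insulate→Finish = 5+8+1+3 = 17 ⇒ 17 weeks.
The longest path through RoughElec is only 12 weeks, so RoughElec has float 5.
New critical path: Permits→RoughElec = 5+13 = 18 ⇒ 18 weeks.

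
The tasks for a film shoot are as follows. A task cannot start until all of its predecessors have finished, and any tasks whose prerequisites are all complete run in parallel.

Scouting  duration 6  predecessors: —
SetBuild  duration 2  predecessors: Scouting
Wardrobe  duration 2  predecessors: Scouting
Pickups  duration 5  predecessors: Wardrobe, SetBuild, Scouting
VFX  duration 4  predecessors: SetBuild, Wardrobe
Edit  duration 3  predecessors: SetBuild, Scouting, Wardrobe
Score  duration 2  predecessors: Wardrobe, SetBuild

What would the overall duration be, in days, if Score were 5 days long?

Baseline: Scouting→SetBuild→Pickups = 6+2+5 = 13 → 13 days.
Score is off the critical path — its longest chain is 10 days, giving 3 of slack.
No other chain overtakes it, so the finish is 13 days.

13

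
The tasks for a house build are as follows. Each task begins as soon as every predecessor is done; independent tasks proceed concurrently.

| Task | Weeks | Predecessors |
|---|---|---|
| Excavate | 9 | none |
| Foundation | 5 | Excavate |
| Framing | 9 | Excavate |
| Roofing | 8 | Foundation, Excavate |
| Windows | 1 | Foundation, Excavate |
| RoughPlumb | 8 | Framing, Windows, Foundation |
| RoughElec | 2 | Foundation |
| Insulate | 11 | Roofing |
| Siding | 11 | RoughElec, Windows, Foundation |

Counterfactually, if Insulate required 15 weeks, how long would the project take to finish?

Baseline: Excavate→Foundation→Roofing→Insulate = 9+5+8+11 = 33 → 33 weeks.
Since Insulate is critical, the +4 change carries straight to that chain (now 37 weeks).
The critical path is still Excavate→Foundation→Roofing→Insulate; finish is now 37 weeks.

37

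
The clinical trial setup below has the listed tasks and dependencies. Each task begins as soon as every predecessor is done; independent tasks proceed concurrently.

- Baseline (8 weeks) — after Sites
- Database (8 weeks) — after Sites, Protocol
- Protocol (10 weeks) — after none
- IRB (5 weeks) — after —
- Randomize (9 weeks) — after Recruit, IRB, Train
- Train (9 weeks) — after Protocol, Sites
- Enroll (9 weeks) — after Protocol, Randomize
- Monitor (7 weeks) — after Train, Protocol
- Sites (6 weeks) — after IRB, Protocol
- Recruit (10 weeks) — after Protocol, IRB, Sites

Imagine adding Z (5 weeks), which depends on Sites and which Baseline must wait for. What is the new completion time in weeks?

44

Originally the clinical trial setup takes 44 weeks.
With Z inserted, Baseline now waits for max(Sites, Z).
New critical path: Protocol→Sites→Recruit→Randomize→Enroll = 10+6+10+9+9 = 44 ⇒ 44 weeks.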